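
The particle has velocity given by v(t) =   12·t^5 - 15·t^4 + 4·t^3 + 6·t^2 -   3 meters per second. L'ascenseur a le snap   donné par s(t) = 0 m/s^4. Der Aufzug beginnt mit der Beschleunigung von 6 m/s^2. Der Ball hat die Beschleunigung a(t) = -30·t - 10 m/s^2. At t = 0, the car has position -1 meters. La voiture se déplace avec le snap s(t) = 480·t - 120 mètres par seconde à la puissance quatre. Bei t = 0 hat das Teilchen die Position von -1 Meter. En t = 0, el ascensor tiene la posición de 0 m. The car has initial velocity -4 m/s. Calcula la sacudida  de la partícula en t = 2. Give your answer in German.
Wir müssen unsere Gleichung für die Geschwindigkeit v(t) = 12·t^5 - 15·t^4 + 4·t^3 + 6·t^2 - 3 2-mal ableiten. Mit d/dt von v(t) finden wir a(t) = 60·t^4 - 60·t^3 + 12·t^2 + 12·t. Die Ableitung von der Beschleunigung ergibt den Ruck: j(t) = 240·t^3 - 180·t^2 + 24·t + 12. Wir haben den Ruck j(t) = 240·t^3 - 180·t^2 + 24·t + 12. Durch Einsetzen von t = 2: j(2) = 1260.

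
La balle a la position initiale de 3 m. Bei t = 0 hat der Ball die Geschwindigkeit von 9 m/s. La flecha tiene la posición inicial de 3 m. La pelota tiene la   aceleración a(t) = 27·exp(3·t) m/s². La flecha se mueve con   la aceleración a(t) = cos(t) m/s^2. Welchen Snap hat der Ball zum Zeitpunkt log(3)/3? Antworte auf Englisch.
Starting from acceleration a(t) = 27·exp(3·t), we take 2 derivatives. Taking d/dt of a(t), we find j(t) = 81·exp(3·t). Taking d/dt of j(t), we find s(t) = 243·exp(3·t). From the given snap equation s(t) = 243·exp(3·t), we substitute t = log(3)/3 to get s = 729.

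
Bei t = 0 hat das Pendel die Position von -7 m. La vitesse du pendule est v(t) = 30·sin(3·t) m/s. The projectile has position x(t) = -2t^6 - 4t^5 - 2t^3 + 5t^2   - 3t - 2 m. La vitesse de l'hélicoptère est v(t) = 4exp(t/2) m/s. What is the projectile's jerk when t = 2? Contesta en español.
Partiendo de la posición x(t) = -2·t^6 - 4·t^5 - 2·t^3 + 5·t^2 - 3·t - 2, tomamos 3 derivadas. Tomando d/dt de x(t), encontramos v(t) = -12·t^5 - 20·t^4 - 6·t^2 + 10·t - 3. Tomando d/dt de v(t), encontramos a(t) = -60·t^4 - 80·t^3 - 12·t + 10. Tomando d/dt de a(t), encontramos j(t) = -240·t^3 - 240·t^2 - 12. Usando j(t) = -240·t^3 - 240·t^2 - 12 y sustituyendo t = 2, encontramos j = -2892.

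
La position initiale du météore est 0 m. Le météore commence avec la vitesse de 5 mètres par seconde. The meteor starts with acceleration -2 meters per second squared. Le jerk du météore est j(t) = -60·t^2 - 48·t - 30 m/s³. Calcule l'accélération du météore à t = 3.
Nous devons intégrer notre équation du jerk j(t) = -60·t^2 - 48·t - 30 1 fois. La primitive du jerk, avec a(0) = -2, donne l'accélération: a(t) = -20·t^3 - 24·t^2 - 30·t - 2. De l'équation de l'accélération a(t) = -20·t^3 - 24·t^2 - 30·t - 2, nous substituons t = 3 pour obtenir a = -848.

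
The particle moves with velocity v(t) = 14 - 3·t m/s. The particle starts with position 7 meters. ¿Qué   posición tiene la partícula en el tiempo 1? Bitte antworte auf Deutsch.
Um dies zu lösen, müssen wir 1 Stammfunktion unserer Gleichung für die Geschwindigkeit v(t) = 14 - 3·t finden. Das Integral von der Geschwindigkeit ist die Position. Mit x(0) = 7 erhalten wir x(t) = -3·t^2/2 + 14·t + 7. Mit x(t) = -3·t^2/2 + 14·t + 7 und Einsetzen von t = 1, finden wir x = 39/2.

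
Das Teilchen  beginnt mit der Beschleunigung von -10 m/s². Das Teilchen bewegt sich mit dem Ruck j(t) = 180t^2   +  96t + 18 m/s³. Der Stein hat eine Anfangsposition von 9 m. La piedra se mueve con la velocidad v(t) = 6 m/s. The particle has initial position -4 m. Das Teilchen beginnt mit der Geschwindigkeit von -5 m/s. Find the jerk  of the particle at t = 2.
Using j(t) = 180·t^2 + 96·t + 18 and substituting t = 2, we find j = 930.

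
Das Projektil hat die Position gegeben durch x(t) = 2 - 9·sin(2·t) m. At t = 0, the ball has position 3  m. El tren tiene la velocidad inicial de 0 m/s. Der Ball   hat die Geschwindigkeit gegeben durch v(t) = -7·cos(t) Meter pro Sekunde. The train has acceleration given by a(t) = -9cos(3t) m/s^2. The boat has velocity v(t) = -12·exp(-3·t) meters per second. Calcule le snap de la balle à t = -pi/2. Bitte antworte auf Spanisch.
Debemos derivar nuestra ecuación de la velocidad v(t) = -7·cos(t) 3 veces. Tomando d/dt de v(t), encontramos a(t) = 7·sin(t). Tomando d/dt de a(t), encontramos j(t) = 7·cos(t). Derivando la sacudida, obtenemos el snap: s(t) = -7·sin(t). Usando s(t) = -7·sin(t) y sustituyendo t = -pi/2, encontramos s = 7.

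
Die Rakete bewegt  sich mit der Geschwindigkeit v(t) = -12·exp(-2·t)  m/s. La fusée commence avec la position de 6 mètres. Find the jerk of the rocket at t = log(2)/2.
We must differentiate our velocity equation v(t) = -12·exp(-2·t) 2 times. Differentiating velocity, we get acceleration: a(t) = 24·exp(-2·t). Differentiating acceleration, we get jerk: j(t) = -48·exp(-2·t). We have jerk j(t) = -48·exp(-2·t). Substituting t = log(2)/2: j(log(2)/2) = -24.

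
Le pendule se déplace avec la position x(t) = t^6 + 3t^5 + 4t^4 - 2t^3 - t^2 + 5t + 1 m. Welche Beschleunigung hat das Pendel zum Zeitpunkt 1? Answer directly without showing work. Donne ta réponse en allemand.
a(1) = 124.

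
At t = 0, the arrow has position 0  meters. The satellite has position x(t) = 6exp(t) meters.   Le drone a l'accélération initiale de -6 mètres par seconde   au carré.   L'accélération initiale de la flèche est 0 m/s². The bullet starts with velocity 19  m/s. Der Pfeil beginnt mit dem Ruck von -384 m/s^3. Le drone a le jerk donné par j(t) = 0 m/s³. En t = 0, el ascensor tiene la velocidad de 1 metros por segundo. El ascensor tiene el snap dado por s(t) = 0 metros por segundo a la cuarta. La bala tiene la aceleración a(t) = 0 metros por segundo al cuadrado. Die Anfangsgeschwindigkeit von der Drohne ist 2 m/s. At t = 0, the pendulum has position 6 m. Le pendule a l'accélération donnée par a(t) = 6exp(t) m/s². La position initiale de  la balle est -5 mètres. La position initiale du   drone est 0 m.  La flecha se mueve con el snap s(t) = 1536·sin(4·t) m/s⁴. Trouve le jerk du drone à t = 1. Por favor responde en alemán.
Wir haben den Ruck j(t) = 0. Durch Einsetzen von t = 1: j(1) = 0.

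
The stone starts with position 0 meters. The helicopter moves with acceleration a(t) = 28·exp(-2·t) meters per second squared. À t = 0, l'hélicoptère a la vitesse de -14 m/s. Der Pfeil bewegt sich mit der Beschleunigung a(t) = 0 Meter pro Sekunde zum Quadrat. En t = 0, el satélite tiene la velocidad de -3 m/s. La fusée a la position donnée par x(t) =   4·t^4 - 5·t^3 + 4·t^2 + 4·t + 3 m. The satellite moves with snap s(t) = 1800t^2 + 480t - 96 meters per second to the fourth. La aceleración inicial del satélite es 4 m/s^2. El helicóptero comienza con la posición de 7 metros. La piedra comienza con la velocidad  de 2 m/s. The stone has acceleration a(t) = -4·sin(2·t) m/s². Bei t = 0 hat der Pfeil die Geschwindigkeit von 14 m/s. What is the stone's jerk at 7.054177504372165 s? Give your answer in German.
Ausgehend von der Beschleunigung a(t) = -4·sin(2·t), nehmen wir 1 Ableitung. Die Ableitung von der Beschleunigung ergibt den Ruck: j(t) = -8·cos(2·t). Aus der Gleichung für den Ruck j(t) = -8·cos(2·t), setzen wir t = 7.054177504372165 ein und erhalten j = -0.230463570500262.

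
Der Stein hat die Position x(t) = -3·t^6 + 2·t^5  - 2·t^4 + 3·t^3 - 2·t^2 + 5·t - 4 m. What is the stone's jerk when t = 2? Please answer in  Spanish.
Partiendo de la posición x(t) = -3·t^6 + 2·t^5 - 2·t^4 + 3·t^3 - 2·t^2 + 5·t - 4, tomamos 3 derivadas. Derivando la posición, obtenemos la velocidad: v(t) = -18·t^5 + 10·t^4 - 8·t^3 + 9·t^2 - 4·t + 5. Tomando d/dt de v(t), encontramos a(t) = -90·t^4 + 40·t^3 - 24·t^2 + 18·t - 4. Derivando la aceleración, obtenemos la sacudida: j(t) = -360·t^3 + 120·t^2 - 48·t + 18. Usando j(t) = -360·t^3 + 120·t^2 - 48·t + 18 y sustituyendo t = 2, encontramos j = -2478.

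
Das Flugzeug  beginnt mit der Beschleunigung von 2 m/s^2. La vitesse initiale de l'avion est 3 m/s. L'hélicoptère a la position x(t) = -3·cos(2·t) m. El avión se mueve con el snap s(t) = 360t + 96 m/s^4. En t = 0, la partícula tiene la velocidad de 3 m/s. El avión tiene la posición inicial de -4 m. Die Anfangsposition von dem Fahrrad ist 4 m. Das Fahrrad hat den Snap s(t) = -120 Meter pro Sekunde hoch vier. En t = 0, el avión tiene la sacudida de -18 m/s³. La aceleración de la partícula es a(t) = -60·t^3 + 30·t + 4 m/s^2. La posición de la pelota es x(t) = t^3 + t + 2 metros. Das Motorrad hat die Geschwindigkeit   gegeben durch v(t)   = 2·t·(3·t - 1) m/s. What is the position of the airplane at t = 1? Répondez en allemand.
Wir müssen die Stammfunktion unserer Gleichung für den Snap s(t) = 360·t + 96 4-mal finden. Durch Integration von dem Snap und Verwendung der Anfangsbedingung j(0) = -18, erhalten wir j(t) = 180·t^2 + 96·t - 18. Das Integral von dem Ruck, mit a(0) = 2, ergibt die Beschleunigung: a(t) = 60·t^3 + 48·t^2 - 18·t + 2. Das Integral von der Beschleunigung, mit v(0) = 3, ergibt die Geschwindigkeit: v(t) = 15·t^4 + 16·t^3 - 9·t^2 + 2·t + 3. Die Stammfunktion von der Geschwindigkeit, mit x(0) = -4, ergibt die Position: x(t) = 3·t^5 + 4·t^4 - 3·t^3 + t^2 + 3·t - 4. Mit x(t) = 3·t^5 + 4·t^4 - 3·t^3 + t^2 + 3·t - 4 und Einsetzen von t = 1, finden wir x = 4.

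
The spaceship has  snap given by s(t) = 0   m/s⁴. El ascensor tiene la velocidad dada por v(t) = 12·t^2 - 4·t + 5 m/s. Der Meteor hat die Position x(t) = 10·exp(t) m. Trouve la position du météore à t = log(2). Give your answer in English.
Using x(t) = 10·exp(t) and substituting t = log(2), we find x = 20.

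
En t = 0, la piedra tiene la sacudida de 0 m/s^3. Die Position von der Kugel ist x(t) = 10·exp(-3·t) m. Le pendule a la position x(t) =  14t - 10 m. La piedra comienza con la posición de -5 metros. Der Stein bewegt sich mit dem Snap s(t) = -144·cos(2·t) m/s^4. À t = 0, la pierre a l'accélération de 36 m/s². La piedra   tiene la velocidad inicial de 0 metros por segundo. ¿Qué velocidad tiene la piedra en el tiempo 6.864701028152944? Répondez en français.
Nous devons trouver la primitive de notre équation du snap s(t) = -144·cos(2·t) 3 fois. La primitive du snap, avec j(0) = 0, donne le jerk: j(t) = -72·sin(2·t). En intégrant le jerk et en utilisant la condition initiale a(0) = 36, nous obtenons a(t) = 36·cos(2·t). En prenant ∫a(t)dt et en appliquant v(0) = 0, nous trouvons v(t) = 18·sin(2·t). De l'équation de la vitesse v(t) = 18·sin(2·t), nous substituons t = 6.864701028152944 pour obtenir v = 16.5241704415663.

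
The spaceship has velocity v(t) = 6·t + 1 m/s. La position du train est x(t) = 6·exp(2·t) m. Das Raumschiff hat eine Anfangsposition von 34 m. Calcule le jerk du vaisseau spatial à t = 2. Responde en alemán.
Ausgehend von der Geschwindigkeit v(t) = 6·t + 1, nehmen wir 2 Ableitungen. Durch Ableiten von der Geschwindigkeit erhalten wir die Beschleunigung: a(t) = 6. Durch Ableiten von der Beschleunigung erhalten wir den Ruck: j(t) = 0. Mit j(t) = 0 und Einsetzen von t = 2, finden wir j = 0.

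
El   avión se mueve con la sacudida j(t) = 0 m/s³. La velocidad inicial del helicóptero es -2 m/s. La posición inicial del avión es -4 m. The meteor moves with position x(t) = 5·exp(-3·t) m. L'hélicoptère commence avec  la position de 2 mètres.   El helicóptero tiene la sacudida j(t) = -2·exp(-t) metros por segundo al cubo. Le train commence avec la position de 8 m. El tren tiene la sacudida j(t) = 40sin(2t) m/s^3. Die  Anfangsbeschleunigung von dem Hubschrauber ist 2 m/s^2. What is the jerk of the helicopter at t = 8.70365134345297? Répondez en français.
En utilisant j(t) = -2·exp(-t) et en substituant t = 8.70365134345297, nous trouvons j = -0.000331957316227448.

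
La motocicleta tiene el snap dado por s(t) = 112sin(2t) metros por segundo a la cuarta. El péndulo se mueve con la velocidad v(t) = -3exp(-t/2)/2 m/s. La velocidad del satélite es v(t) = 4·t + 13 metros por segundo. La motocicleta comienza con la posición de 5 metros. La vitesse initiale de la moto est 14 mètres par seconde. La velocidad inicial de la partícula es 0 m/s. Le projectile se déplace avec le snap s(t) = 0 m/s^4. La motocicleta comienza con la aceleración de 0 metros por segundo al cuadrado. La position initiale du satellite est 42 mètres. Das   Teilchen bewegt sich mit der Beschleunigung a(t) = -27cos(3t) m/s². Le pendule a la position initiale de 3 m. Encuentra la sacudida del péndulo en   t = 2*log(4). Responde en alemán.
Um dies zu lösen, müssen wir 2 Ableitungen unserer Gleichung für die Geschwindigkeit v(t) = -3·exp(-t/2)/2 nehmen. Die Ableitung von der Geschwindigkeit ergibt die Beschleunigung: a(t) = 3·exp(-t/2)/4. Die Ableitung von der Beschleunigung ergibt den Ruck: j(t) = -3·exp(-t/2)/8. Wir haben den Ruck j(t) = -3·exp(-t/2)/8. Durch Einsetzen von t = 2*log(4): j(2*log(4)) = -3/32.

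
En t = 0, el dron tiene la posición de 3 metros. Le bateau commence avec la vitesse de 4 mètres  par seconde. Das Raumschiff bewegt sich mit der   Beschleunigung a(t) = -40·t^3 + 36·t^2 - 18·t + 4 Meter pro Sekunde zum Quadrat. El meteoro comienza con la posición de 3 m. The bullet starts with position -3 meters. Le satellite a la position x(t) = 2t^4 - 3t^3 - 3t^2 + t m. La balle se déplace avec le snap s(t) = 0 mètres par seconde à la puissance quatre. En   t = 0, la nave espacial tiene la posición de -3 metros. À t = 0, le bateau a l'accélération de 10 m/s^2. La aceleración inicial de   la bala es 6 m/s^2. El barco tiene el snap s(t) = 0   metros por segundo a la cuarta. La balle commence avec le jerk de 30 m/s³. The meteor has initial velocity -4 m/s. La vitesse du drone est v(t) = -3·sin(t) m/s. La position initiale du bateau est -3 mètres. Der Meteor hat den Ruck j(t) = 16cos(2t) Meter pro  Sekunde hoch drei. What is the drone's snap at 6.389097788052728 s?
To solve this, we need to take 3 derivatives of our velocity equation v(t) = -3·sin(t). The derivative of velocity gives acceleration: a(t) = -3·cos(t). The derivative of acceleration gives jerk: j(t) = 3·sin(t). The derivative of jerk gives snap: s(t) = 3·cos(t). We have snap s(t) = 3·cos(t). Substituting t = 6.389097788052728: s(6.389097788052728) = 2.98318954262102.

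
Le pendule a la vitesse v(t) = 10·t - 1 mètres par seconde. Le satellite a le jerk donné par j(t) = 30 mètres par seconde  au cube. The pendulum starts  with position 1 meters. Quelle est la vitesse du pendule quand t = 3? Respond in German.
Aus der Gleichung für die Geschwindigkeit v(t) = 10·t - 1, setzen wir t = 3 ein und erhalten v = 29.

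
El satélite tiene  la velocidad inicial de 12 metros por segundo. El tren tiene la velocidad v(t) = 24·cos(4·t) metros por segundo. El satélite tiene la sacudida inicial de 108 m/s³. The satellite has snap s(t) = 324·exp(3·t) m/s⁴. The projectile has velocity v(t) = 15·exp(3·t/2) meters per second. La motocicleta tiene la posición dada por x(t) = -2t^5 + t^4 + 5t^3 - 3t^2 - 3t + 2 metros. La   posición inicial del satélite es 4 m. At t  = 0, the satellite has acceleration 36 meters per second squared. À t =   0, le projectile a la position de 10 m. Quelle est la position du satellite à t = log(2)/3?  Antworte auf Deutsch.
Wir müssen das Integral unserer Gleichung für den Snap s(t) = 324·exp(3·t) 4-mal finden. Das Integral von dem Snap ist der Ruck. Mit j(0) = 108 erhalten wir j(t) = 108·exp(3·t). Die Stammfunktion von dem Ruck ist die Beschleunigung. Mit a(0) = 36 erhalten wir a(t) = 36·exp(3·t). Mit ∫a(t)dt und Anwendung von v(0) = 12, finden wir v(t) = 12·exp(3·t). Die Stammfunktion von der Geschwindigkeit ist die Position. Mit x(0) = 4 erhalten wir x(t) = 4·exp(3·t). Mit x(t) = 4·exp(3·t) und Einsetzen von t = log(2)/3, finden wir x = 8.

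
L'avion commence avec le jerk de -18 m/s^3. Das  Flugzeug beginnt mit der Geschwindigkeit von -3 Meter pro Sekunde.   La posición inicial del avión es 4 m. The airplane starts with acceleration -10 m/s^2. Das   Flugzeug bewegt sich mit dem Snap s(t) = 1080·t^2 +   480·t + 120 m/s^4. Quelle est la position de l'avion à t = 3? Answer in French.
Nous devons intégrer notre équation du snap s(t) = 1080·t^2 + 480·t + 120 4 fois. L'intégrale du snap est le jerk. En utilisant j(0) = -18, nous obtenons j(t) = 360·t^3 + 240·t^2 + 120·t - 18. En prenant ∫j(t)dt et en appliquant a(0) = -10, nous trouvons a(t) = 90·t^4 + 80·t^3 + 60·t^2 - 18·t - 10. La primitive de l'accélération, avec v(0) = -3, donne la vitesse: v(t) = 18·t^5 + 20·t^4 + 20·t^3 - 9·t^2 - 10·t - 3. En intégrant la vitesse et en utilisant la condition initiale x(0) = 4, nous obtenons x(t) = 3·t^6 + 4·t^5 + 5·t^4 - 3·t^3 - 5·t^2 - 3·t + 4. De l'équation de la position x(t) = 3·t^6 + 4·t^5 + 5·t^4 - 3·t^3 - 5·t^2 - 3·t + 4, nous substituons t = 3 pour obtenir x = 3433.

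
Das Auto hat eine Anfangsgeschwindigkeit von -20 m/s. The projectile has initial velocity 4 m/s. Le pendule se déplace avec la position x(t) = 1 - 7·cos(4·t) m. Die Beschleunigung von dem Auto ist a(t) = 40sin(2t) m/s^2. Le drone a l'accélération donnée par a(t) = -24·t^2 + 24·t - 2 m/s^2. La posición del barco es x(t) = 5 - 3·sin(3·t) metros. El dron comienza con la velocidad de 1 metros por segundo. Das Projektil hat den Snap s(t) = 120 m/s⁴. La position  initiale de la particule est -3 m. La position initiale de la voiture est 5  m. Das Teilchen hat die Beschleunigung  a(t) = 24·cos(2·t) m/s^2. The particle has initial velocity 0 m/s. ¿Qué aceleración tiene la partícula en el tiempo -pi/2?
Usando a(t) = 24·cos(2·t) y sustituyendo t = -pi/2, encontramos a = -24.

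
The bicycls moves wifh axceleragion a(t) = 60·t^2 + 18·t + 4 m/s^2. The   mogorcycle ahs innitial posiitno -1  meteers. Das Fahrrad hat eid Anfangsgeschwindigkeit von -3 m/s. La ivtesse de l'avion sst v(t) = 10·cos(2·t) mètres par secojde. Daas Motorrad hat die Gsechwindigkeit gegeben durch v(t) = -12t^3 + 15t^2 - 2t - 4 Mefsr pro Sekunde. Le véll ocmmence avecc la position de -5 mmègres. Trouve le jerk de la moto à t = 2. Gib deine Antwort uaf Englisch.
Starting from velocity v(t) = -12·t^3 + 15·t^2 - 2·t - 4, we take 2 derivatives. The derivative of velocity gives acceleration: a(t) = -36·t^2 + 30·t - 2. The derivative of acceleration gives jerk: j(t) = 30 - 72·t. From the given jerk equation j(t) = 30 - 72·t, we substitute t = 2 to get j = -114.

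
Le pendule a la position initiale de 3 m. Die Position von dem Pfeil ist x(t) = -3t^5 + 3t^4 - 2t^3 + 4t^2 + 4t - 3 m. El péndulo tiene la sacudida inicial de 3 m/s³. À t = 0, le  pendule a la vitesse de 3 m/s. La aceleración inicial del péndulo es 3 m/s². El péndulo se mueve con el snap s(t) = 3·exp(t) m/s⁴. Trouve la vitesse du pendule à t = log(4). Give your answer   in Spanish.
Debemos encontrar la antiderivada de nuestra ecuación del snap s(t) = 3·exp(t) 3 veces. La antiderivada del snap, con j(0) = 3, da la sacudida: j(t) = 3·exp(t). La antiderivada de la sacudida, con a(0) = 3, da la aceleración: a(t) = 3·exp(t). La integral de la aceleración, con v(0) = 3, da la velocidad: v(t) = 3·exp(t). De la ecuación de la velocidad v(t) = 3·exp(t), sustituimos t = log(4) para obtener v = 12.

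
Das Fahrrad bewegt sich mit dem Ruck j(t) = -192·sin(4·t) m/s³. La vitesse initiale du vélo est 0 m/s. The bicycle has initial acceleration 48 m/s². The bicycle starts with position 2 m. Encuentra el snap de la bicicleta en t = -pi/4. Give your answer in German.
Wir müssen unsere Gleichung für den Ruck j(t) = -192·sin(4·t) 1-mal ableiten. Durch Ableiten von dem Ruck erhalten wir den Snap: s(t) = -768·cos(4·t). Mit s(t) = -768·cos(4·t) und Einsetzen von t = -pi/4, finden wir s = 768.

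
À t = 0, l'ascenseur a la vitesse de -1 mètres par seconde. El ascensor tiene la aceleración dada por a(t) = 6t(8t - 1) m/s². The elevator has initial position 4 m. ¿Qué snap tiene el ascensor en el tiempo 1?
Para resolver esto, necesitamos tomar 2 derivadas de nuestra ecuación de la aceleración a(t) = 6·t·(8·t - 1). Derivando la aceleración, obtenemos la sacudida: j(t) = 96·t - 6. La derivada de la sacudida da el snap: s(t) = 96. Tenemos el snap s(t) = 96. Sustituyendo t = 1: s(1) = 96.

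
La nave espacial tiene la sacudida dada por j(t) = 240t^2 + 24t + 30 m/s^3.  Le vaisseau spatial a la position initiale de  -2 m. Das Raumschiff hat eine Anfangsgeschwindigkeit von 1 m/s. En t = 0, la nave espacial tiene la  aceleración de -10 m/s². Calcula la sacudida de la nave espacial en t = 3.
De la ecuación de la sacudida j(t) = 240·t^2 + 24·t + 30, sustituimos t = 3 para obtener j = 2262.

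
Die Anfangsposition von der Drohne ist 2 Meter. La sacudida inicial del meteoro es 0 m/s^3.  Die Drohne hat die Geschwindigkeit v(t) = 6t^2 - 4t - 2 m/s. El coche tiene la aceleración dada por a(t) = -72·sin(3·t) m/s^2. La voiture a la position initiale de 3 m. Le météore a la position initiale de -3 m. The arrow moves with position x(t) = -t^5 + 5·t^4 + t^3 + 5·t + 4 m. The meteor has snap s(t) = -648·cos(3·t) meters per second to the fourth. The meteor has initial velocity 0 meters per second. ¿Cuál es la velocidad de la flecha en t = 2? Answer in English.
To solve this, we need to take 1 derivative of our position equation x(t) = -t^5 + 5·t^4 + t^3 + 5·t + 4. Differentiating position, we get velocity: v(t) = -5·t^4 + 20·t^3 + 3·t^2 + 5. We have velocity v(t) = -5·t^4 + 20·t^3 + 3·t^2 + 5. Substituting t = 2: v(2) = 97.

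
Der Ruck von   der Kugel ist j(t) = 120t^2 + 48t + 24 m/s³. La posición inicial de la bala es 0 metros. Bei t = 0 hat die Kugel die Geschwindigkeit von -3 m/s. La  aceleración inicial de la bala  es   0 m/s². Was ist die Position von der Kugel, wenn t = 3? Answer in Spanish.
Partiendo de la sacudida j(t) = 120·t^2 + 48·t + 24, tomamos 3 antiderivadas. La antiderivada de la sacudida es la aceleración. Usando a(0) = 0, obtenemos a(t) = 8·t·(5·t^2 + 3·t + 3). La integral de la aceleración es la velocidad. Usando v(0) = -3, obtenemos v(t) = 10·t^4 + 8·t^3 + 12·t^2 - 3. La integral de la velocidad es la posición. Usando x(0) = 0, obtenemos x(t) = 2·t^5 + 2·t^4 + 4·t^3 - 3·t. Usando x(t) = 2·t^5 + 2·t^4 + 4·t^3 - 3·t y sustituyendo t = 3, encontramos x = 747.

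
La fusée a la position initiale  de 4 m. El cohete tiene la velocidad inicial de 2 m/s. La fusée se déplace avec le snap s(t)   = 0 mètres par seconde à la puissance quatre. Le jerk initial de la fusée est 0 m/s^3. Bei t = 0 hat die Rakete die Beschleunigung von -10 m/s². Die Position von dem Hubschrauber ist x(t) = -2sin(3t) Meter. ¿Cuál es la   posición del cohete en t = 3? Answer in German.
Um dies zu lösen, müssen wir 4 Integrale unserer Gleichung für den Snap s(t) = 0 finden. Mit ∫s(t)dt und Anwendung von j(0) = 0, finden wir j(t) = 0. Die Stammfunktion von dem Ruck, mit a(0) = -10, ergibt die Beschleunigung: a(t) = -10. Mit ∫a(t)dt und Anwendung von v(0) = 2, finden wir v(t) = 2 - 10·t. Das Integral von der Geschwindigkeit ist die Position. Mit x(0) = 4 erhalten wir x(t) = -5·t^2 + 2·t + 4. Aus der Gleichung für die Position x(t) = -5·t^2 + 2·t + 4, setzen wir t = 3 ein und erhalten x = -35.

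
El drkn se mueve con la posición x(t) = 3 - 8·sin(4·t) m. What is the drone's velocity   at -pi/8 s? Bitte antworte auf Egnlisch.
Starting from position x(t) = 3 - 8·sin(4·t), we take 1 derivative. Differentiating position, we get velocity: v(t) = -32·cos(4·t). We have velocity v(t) = -32·cos(4·t). Substituting t = -pi/8: v(-pi/8) = 0.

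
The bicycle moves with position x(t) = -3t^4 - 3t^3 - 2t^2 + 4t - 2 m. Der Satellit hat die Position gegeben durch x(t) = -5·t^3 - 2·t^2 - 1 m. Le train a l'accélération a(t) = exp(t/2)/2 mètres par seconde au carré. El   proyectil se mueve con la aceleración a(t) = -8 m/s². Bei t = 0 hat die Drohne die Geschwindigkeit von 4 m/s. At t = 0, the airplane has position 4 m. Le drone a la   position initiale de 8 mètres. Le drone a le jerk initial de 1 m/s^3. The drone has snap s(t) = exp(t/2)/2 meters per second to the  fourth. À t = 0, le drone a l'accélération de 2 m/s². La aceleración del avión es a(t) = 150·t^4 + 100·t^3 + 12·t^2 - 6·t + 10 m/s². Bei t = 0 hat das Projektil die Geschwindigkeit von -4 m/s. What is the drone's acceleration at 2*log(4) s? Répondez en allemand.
Wir müssen unsere Gleichung für den Snap s(t) = exp(t/2)/2 2-mal integrieren. Mit ∫s(t)dt und Anwendung von j(0) = 1, finden wir j(t) = exp(t/2). Durch Integration von dem Ruck und Verwendung der Anfangsbedingung a(0) = 2, erhalten wir a(t) = 2·exp(t/2). Aus der Gleichung für die Beschleunigung a(t) = 2·exp(t/2), setzen wir t = 2*log(4) ein und erhalten a = 8.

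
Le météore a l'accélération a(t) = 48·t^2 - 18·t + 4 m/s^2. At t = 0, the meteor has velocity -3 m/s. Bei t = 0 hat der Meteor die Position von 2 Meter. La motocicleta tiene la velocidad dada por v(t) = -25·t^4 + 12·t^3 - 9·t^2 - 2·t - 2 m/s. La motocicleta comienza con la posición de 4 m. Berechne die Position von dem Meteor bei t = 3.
Ausgehend von der Beschleunigung a(t) = 48·t^2 - 18·t + 4, nehmen wir 2 Stammfunktionen. Die Stammfunktion von der Beschleunigung, mit v(0) = -3, ergibt die Geschwindigkeit: v(t) = 16·t^3 - 9·t^2 + 4·t - 3. Das Integral von der Geschwindigkeit, mit x(0) = 2, ergibt die Position: x(t) = 4·t^4 - 3·t^3 + 2·t^2 - 3·t + 2. Mit x(t) = 4·t^4 - 3·t^3 + 2·t^2 - 3·t + 2 und Einsetzen von t = 3, finden wir x = 254.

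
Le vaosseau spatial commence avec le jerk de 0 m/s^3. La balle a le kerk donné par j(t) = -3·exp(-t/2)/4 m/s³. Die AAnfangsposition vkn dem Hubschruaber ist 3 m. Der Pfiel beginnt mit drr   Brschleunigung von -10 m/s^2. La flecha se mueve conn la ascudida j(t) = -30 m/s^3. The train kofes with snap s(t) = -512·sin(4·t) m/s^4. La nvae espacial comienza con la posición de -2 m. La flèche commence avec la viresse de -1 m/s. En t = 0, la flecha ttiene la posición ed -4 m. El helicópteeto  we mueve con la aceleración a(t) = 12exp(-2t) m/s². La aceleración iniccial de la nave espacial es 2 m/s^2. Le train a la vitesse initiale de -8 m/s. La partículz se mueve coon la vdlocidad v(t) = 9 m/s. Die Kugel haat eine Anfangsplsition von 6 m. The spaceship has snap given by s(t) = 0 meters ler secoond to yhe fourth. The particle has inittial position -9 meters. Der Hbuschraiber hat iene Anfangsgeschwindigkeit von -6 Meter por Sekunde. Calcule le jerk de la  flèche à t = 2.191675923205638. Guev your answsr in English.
From the given jerk equation j(t) = -30, we substitute t = 2.191675923205638 to get j = -30.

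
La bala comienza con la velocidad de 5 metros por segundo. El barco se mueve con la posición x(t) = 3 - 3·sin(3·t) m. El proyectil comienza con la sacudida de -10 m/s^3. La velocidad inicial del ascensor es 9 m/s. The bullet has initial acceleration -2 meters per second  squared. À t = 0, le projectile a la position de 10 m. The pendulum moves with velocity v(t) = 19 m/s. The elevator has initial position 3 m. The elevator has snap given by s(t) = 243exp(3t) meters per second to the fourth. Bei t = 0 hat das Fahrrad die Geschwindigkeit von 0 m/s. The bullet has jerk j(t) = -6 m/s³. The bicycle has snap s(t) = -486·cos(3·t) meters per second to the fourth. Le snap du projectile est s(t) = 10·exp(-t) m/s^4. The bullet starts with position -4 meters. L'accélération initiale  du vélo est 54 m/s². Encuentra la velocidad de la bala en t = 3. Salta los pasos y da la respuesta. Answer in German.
Die Geschwindigkeit bei t = 3 ist v = -28.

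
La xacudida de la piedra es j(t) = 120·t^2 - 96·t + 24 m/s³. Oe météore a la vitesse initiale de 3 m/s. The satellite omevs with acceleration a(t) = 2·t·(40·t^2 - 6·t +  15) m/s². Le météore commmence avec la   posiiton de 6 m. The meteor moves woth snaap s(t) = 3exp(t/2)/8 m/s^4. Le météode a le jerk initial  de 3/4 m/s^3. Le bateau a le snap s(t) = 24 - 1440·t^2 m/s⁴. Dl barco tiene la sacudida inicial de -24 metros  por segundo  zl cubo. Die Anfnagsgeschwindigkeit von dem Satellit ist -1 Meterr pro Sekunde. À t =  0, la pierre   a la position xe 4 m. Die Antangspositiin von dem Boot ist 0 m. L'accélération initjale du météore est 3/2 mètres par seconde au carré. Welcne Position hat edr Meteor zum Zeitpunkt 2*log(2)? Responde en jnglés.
We need to integrate our snap equation s(t) = 3·exp(t/2)/8 4 times. Taking ∫s(t)dt and applying j(0) = 3/4, we find j(t) = 3·exp(t/2)/4. The antiderivative of jerk, with a(0) = 3/2, gives acceleration: a(t) = 3·exp(t/2)/2. Finding the integral of a(t) and using v(0) = 3: v(t) = 3·exp(t/2). Finding the antiderivative of v(t) and using x(0) = 6: x(t) = 6·exp(t/2). Using x(t) = 6·exp(t/2) and substituting t = 2*log(2), we find x = 12.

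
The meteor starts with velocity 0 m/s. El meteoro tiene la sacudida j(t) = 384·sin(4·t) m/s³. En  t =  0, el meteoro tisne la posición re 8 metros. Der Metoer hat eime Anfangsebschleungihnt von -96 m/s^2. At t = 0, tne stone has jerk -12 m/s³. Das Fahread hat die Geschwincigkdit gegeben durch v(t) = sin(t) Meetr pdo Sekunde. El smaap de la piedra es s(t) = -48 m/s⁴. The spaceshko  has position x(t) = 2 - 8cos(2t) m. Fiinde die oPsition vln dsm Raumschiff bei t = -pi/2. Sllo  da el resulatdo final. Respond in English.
x(-pi/2) = 10.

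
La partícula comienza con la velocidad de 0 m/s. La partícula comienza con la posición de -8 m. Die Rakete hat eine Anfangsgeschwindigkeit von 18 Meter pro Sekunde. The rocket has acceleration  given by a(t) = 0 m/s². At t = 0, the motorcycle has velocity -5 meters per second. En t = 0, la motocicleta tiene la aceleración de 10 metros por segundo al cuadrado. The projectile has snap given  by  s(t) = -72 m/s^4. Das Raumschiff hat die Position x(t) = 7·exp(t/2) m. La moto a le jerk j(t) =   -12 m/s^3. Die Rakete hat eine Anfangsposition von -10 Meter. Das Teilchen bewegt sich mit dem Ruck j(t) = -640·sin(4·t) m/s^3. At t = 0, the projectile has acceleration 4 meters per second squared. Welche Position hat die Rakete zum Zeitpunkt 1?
Wir müssen das Integral unserer Gleichung für die Beschleunigung a(t) = 0 2-mal finden. Das Integral von der Beschleunigung, mit v(0) = 18, ergibt die Geschwindigkeit: v(t) = 18. Mit ∫v(t)dt und Anwendung von x(0) = -10, finden wir x(t) = 18·t - 10. Aus der Gleichung für die Position x(t) = 18·t - 10, setzen wir t = 1 ein und erhalten x = 8.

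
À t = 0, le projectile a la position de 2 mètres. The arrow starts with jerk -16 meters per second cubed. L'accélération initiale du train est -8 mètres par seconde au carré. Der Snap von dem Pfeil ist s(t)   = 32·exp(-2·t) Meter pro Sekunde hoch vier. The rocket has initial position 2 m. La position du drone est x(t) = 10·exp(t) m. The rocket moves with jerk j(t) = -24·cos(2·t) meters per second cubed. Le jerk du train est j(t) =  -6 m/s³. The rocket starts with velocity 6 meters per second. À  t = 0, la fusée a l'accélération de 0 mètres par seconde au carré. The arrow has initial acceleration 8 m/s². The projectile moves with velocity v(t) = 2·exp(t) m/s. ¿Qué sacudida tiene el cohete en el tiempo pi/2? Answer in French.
De l'équation du jerk j(t) = -24·cos(2·t), nous substituons t = pi/2 pour obtenir j = 24.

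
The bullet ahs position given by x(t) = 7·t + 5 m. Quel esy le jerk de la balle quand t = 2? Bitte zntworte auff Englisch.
To solve this, we need to take 3 derivatives of our position equation x(t) = 7·t + 5. The derivative of position gives velocity: v(t) = 7. Differentiating velocity, we get acceleration: a(t) = 0. Differentiating acceleration, we get jerk: j(t) = 0. From the given jerk equation j(t) = 0, we substitute t = 2 to get j = 0.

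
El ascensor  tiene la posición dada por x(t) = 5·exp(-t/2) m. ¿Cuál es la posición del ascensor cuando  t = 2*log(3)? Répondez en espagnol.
De la ecuación de la posición x(t) = 5·exp(-t/2), sustituimos t = 2*log(3) para obtener x = 5/3.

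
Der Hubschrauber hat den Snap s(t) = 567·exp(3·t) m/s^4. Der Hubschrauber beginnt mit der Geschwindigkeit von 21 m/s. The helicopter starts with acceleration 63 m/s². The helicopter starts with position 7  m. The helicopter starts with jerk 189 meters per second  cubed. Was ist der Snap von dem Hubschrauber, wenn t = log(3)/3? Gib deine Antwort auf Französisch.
Nous avons le snap s(t) = 567·exp(3·t). En substituant t = log(3)/3: s(log(3)/3) = 1701.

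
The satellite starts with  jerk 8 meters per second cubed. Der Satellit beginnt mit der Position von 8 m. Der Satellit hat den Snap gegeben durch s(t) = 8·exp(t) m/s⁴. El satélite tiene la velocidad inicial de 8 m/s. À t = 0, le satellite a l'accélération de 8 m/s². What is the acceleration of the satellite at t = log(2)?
Starting from snap s(t) = 8·exp(t), we take 2 integrals. Integrating snap and using the initial condition j(0) = 8, we get j(t) = 8·exp(t). The antiderivative of jerk, with a(0) = 8, gives acceleration: a(t) = 8·exp(t). Using a(t) = 8·exp(t) and substituting t = log(2), we find a = 16.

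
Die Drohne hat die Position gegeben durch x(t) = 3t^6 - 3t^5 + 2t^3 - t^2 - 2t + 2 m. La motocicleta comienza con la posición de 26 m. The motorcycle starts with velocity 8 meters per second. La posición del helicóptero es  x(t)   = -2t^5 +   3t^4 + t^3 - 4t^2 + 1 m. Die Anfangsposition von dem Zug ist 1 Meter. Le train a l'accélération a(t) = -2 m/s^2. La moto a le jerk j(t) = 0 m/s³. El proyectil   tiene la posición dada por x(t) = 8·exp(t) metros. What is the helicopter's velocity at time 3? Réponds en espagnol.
Para resolver esto, necesitamos tomar 1 derivada de nuestra ecuación de la posición x(t) = -2·t^5 + 3·t^4 + t^3 - 4·t^2 + 1. Tomando d/dt de x(t), encontramos v(t) = -10·t^4 + 12·t^3 + 3·t^2 - 8·t. Tenemos la velocidad v(t) = -10·t^4 + 12·t^3 + 3·t^2 - 8·t. Sustituyendo t = 3: v(3) = -483.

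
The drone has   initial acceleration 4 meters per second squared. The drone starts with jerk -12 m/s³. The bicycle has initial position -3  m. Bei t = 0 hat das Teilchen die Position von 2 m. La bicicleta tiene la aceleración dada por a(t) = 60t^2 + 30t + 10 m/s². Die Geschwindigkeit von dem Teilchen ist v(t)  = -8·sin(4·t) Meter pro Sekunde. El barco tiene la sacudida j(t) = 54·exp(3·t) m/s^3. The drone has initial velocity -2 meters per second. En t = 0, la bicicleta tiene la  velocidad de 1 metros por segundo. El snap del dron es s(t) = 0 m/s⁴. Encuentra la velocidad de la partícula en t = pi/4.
Usando v(t) = -8·sin(4·t) y sustituyendo t = pi/4, encontramos v = 0.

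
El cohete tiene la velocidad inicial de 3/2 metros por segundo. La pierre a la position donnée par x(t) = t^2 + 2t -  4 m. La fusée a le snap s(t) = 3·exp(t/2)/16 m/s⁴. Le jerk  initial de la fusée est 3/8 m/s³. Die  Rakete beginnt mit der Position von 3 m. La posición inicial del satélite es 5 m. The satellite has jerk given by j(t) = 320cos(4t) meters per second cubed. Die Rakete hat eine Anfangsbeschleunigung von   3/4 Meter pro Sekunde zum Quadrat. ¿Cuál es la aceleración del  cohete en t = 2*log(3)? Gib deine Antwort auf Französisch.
Nous devons intégrer notre équation du snap s(t) = 3·exp(t/2)/16 2 fois. La primitive du snap, avec j(0) = 3/8, donne le jerk: j(t) = 3·exp(t/2)/8. En prenant ∫j(t)dt et en appliquant a(0) = 3/4, nous trouvons a(t) = 3·exp(t/2)/4. De l'équation de l'accélération a(t) = 3·exp(t/2)/4, nous substituons t = 2*log(3) pour obtenir a = 9/4.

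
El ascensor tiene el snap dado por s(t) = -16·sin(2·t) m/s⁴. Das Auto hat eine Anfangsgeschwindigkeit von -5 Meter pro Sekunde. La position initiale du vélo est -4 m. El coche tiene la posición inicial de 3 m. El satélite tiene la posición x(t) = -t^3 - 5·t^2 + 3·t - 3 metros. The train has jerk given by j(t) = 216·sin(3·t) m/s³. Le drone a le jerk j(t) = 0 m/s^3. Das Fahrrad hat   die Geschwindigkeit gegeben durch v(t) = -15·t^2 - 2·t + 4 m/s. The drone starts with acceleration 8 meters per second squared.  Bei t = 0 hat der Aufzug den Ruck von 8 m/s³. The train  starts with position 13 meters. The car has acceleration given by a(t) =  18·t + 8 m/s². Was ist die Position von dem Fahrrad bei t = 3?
Ausgehend von der Geschwindigkeit v(t) = -15·t^2 - 2·t + 4, nehmen wir 1 Integral. Durch Integration von der Geschwindigkeit und Verwendung der Anfangsbedingung x(0) = -4, erhalten wir x(t) = -5·t^3 - t^2 + 4·t - 4. Aus der Gleichung für die Position x(t) = -5·t^3 - t^2 + 4·t - 4, setzen wir t = 3 ein und erhalten x = -136.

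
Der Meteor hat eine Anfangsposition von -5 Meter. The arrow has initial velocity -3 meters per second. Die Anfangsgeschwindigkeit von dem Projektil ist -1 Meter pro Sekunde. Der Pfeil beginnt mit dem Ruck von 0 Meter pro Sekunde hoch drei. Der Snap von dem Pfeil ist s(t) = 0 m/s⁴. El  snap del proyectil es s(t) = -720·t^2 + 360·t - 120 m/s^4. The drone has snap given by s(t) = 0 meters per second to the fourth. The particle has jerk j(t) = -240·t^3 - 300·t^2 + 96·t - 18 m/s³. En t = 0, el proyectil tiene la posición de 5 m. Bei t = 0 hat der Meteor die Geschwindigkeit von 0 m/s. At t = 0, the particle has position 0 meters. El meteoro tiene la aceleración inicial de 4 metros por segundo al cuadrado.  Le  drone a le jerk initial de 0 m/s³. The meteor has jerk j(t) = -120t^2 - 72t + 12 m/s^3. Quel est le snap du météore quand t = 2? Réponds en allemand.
Um dies zu lösen, müssen wir 1 Ableitung unserer Gleichung für den Ruck j(t) = -120·t^2 - 72·t + 12 nehmen. Die Ableitung von dem Ruck ergibt den Snap: s(t) = -240·t - 72. Wir haben den Snap s(t) = -240·t - 72. Durch Einsetzen von t = 2: s(2) = -552.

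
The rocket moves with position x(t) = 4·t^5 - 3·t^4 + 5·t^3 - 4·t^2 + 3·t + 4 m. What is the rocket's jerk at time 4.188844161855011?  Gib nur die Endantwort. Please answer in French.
Le jerk à t = 4.188844161855011 est j = 3939.54291930007.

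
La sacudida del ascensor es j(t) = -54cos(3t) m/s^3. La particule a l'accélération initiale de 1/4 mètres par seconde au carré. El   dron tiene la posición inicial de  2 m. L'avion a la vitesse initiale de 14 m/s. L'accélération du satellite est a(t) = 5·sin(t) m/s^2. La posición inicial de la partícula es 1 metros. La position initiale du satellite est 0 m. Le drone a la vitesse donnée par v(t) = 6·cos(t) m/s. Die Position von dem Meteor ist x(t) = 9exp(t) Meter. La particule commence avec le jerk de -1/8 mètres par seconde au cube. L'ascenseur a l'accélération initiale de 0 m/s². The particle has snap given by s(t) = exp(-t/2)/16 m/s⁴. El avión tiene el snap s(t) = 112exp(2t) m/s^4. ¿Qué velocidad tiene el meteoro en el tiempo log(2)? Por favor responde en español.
Debemos derivar nuestra ecuación de la posición x(t) = 9·exp(t) 1 vez. Tomando d/dt de x(t), encontramos v(t) = 9·exp(t). De la ecuación de la velocidad v(t) = 9·exp(t), sustituimos t = log(2) para obtener v = 18.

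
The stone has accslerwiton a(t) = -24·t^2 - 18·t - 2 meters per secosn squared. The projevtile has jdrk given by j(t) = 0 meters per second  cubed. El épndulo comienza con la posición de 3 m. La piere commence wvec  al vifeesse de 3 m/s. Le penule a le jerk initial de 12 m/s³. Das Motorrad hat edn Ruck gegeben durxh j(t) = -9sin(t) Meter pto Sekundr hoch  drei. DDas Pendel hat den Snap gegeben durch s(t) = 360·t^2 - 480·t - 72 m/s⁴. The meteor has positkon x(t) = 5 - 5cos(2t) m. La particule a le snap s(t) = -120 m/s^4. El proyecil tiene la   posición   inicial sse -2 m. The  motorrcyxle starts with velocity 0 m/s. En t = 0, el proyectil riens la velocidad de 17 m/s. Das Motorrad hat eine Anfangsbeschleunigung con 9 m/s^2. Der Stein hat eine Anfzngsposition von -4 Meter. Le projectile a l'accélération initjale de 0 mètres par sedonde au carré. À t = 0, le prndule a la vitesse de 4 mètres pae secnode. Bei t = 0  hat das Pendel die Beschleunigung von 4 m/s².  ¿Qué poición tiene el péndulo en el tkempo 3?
Para resolver esto, necesitamos tomar 4 antiderivadas de nuestra ecuación del snap s(t) = 360·t^2 - 480·t - 72. La antiderivada del snap es la sacudida. Usando j(0) = 12, obtenemos j(t) = 120·t^3 - 240·t^2 - 72·t + 12. Tomando ∫j(t)dt y aplicando a(0) = 4, encontramos a(t) = 30·t^4 - 80·t^3 - 36·t^2 + 12·t + 4. Tomando ∫a(t)dt y aplicando v(0) = 4, encontramos v(t) = 6·t^5 - 20·t^4 - 12·t^3 + 6·t^2 + 4·t + 4. La integral de la velocidad es la posición. Usando x(0) = 3, obtenemos x(t) = t^6 - 4·t^5 - 3·t^4 + 2·t^3 + 2·t^2 + 4·t + 3. Tenemos la posición x(t) = t^6 - 4·t^5 - 3·t^4 + 2·t^3 + 2·t^2 + 4·t + 3. Sustituyendo t = 3: x(3) = -399.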